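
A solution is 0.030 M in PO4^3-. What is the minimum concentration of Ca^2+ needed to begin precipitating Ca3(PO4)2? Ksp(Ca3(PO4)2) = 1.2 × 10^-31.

Ca3(PO4)2(s) ⇌ 3 Ca^2+(aq) + 2 PO4^3-(aq)
Ksp = [Ca^2+]^3[PO4^3-]^2
Precipitation begins when Q = Ksp. With [PO4^3-] = 0.030 M:
1.2 × 10^-31 = (0.030)^2 × [Ca^2+]^3
[Ca^2+] = (1.2 × 10^-31 / 9.00 × 10^-4)^(1/3) = 5.1 x 10^-10 M

[Ca^2+] = 5.1e-10 M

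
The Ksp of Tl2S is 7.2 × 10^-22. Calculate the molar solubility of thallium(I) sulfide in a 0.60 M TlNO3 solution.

Tl2S(s) ⇌ 2 Tl^+(aq) + S^2-(aq)
Ksp = [Tl^+]^2[S^2-]
Let s be the molar solubility in this solution. [Tl^+] = 0.60 + 2s ≈ 0.60, [S^2-] = s (since Tl^+ from TlNO3 dominates).
Ksp ≈ (0.60)^2 × s
s = 2.0 × 10^-21 M
Check: 2s = 4.0 × 10^-21 ≪ 0.60, so the approximation is valid.

s ≈ 2.0 × 10^-21 M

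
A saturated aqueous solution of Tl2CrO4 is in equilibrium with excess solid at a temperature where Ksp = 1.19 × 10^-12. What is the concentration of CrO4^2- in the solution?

Tl2CrO4(s) ⇌ 2 Tl^+(aq) + CrO4^2-(aq)
Ksp = [Tl^+]^2[CrO4^2-]
With molar solubility s: [Tl^+] = 2s, [CrO4^2-] = s.
Ksp = (2s)^2s = 4s^3
s^3 = 1.19 × 10^-12 / 4, so s = 6.676 x 10^-5 M
[CrO4^2-] = s = 6.68 × 10^-5 M

[CrO4^2-] ≈ 6.68 × 10^-5 M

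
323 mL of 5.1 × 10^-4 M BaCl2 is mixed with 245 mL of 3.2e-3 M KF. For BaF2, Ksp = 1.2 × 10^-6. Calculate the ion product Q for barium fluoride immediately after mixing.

Q = 5.5 × 10^-10

Total volume = 323 + 245 = 568 mL.
[Ba^2+] = 5.1 × 10^-4 × (323/568) = 2.90 × 10^-4 M
[F^-] = 3.2 x 10^-3 × (245/568) = 1.38 × 10^-3 M
BaF2(s) ⇌ Ba^2+(aq) + 2 F^-(aq), so Q = [Ba^2+][F^-]^2
Q = (2.90 × 10^-4)(1.38 × 10^-3)^2 = 5.5 × 10^-10
Q < Ksp, so no precipitate of BaF2 forms.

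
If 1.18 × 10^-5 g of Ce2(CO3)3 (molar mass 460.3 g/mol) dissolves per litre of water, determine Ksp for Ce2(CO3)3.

1.20 × 10^-36

Molar solubility s = (1.18 × 10^-5 g/L) / (460.3 g/mol) = 2.564 × 10^-8 M.
Ce2(CO3)3(s) ⇌ 2 Ce^3+(aq) + 3 CO3^2-(aq)
With molar solubility s: [Ce^3+] = 2s, [CO3^2-] = 3s.
Ksp = [Ce^3+]^2[CO3^2-]^3
Ksp = (2s)^2(3s)^3 = 108s^5
Ksp = 108 × (2.564 × 10^-8)^5 = 1.20 × 10^-36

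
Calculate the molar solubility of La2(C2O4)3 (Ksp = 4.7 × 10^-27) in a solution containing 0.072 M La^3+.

s ≈ 3.2e-9 M

La2(C2O4)3(s) ⇌ 2 La^3+ + 3 C2O4^2-
Ksp = [La^3+]^2[C2O4^2-]^3
Let s = moles of La2(C2O4)3 that dissolve per litre. [La^3+] = 0.072 + 2s ≈ 0.072, [C2O4^2-] = 3s (Ksp is small, so little additional dissolves).
Ksp ≈ (0.072)^2 × (3s)^3
s = 3.2 × 10^-9 M
Check: 2s = 6.5 × 10^-9 ≪ 0.072, so the approximation is valid.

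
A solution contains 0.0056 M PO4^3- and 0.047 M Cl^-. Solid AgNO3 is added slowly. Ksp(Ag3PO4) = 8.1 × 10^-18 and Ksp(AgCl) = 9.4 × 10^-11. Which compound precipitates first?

AgCl

Each salt begins to precipitate when Q = Ksp, i.e. when [Ag^+] reaches its threshold.
For Ag3PO4: 8.1 × 10^-18 = 0.0056 × [Ag^+]^3  ⇒  [Ag^+] = 1.1 × 10^-5 M.
For AgCl: 9.4 × 10^-11 = 0.047 × [Ag^+]  ⇒  [Ag^+] = 2.0 x 10^-9 M.
The salt with the lower threshold [Ag^+] precipitates first: AgCl.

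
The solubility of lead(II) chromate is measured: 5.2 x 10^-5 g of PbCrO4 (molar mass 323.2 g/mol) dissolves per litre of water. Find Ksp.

Molar solubility s = (5.2 x 10^-5 g/L) / (323.2 g/mol) = 1.61 × 10^-7 M.
PbCrO4(s) ⇌ Pb^2+ + CrO4^2-
For each mole of PbCrO4 that dissolves: [Pb^2+] = s, [CrO4^2-] = s.
Ksp = [Pb^2+][CrO4^2-]
Ksp = s × s = s^2
Ksp = (1.61 × 10^-7)^2 = 2.6 × 10^-14

2.6 × 10^-14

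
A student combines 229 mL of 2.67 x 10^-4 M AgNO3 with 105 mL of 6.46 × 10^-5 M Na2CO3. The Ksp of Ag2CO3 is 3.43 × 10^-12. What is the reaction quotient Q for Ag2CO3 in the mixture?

Q ≈ 6.81e-13

Total volume = 229 + 105 = 334 mL.
[Ag^+] = 2.67 × 10^-4 × (229/334) = 1.831 x 10^-4 M
[CO3^2-] = 6.46 x 10^-5 × (105/334) = 2.031 × 10^-5 M
Ag2CO3(s) ⇌ 2 Ag^+(aq) + CO3^2-(aq), so Q = [Ag^+]^2[CO3^2-]
Q = (1.831 x 10^-4)^2(2.031 × 10^-5) = 6.81 × 10^-13
Q < Ksp, so no precipitate of Ag2CO3 forms.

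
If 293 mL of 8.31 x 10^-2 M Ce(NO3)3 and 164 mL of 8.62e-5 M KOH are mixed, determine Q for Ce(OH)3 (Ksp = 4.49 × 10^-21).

Total volume = 293 + 164 = 457 mL.
[Ce^3+] = 8.31 × 10^-2 × (293/457) = 5.328 x 10^-2 M
[OH^-] = 8.62 × 10^-5 × (164/457) = 3.093 x 10^-5 M
Ce(OH)3(s) ⇌ Ce^3+(aq) + 3 OH^-(aq), so Q = [Ce^3+][OH^-]^3
Q = (5.328 × 10^-2)(3.093 x 10^-5)^3 = 1.58 × 10^-15
Q > Ksp, so Ce(OH)3 will precipitate.

Q ≈ 1.58 x 10^-15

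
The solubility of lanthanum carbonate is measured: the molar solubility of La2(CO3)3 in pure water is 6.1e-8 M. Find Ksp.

La2(CO3)3(s) ⇌ 2 La^3+(aq) + 3 CO3^2-(aq)
With molar solubility s: [La^3+] = 2s, [CO3^2-] = 3s.
Ksp = [La^3+]^2[CO3^2-]^3
So Ksp = (2s)^2 × (3s)^3 = 108s^5
Ksp = 108 × (6.1 × 10^-8)^5 = 9.1 x 10^-35

Ksp ≈ 9.1 × 10^-35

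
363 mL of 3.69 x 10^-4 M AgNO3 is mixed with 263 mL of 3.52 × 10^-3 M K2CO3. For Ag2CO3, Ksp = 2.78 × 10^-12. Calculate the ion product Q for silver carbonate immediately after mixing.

Total volume = 363 + 263 = 626 mL.
[Ag^+] = 3.69 × 10^-4 × (363/626) = 2.140 x 10^-4 M
[CO3^2-] = 3.52 × 10^-3 × (263/626) = 1.479 × 10^-3 M
Ag2CO3(s) ⇌ 2 Ag^+ + CO3^2-, so Q = [Ag^+]^2[CO3^2-]
Q = (2.140 x 10^-4)^2(1.479 x 10^-3) = 6.77 × 10^-11
Q > Ksp, so Ag2CO3 will precipitate.

Q ≈ 6.77 × 10^-11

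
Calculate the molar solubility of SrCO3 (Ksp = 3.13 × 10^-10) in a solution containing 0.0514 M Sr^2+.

SrCO3(s) <=> Sr^2+ + CO3^2-
Ksp = [Sr^2+][CO3^2-]
If s mol/L dissolves here, [Sr^2+] = 0.0514 + s ≈ 0.0514, [CO3^2-] = s (common-ion effect: Sr^2+ is already 0.0514 M).
Ksp ≈ 0.0514 × s
s = 6.09 × 10^-9 M
Check: s = 6.1 x 10^-9 ≪ 0.0514, so the approximation is valid.

s ≈ 6.09e-9 M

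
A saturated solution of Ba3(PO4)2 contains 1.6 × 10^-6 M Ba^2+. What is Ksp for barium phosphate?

4.7 × 10^-30

Ba3(PO4)2(s) ⇌ 3 Ba^2+(aq) + 2 PO4^3-(aq)
Stoichiometry gives [PO4^3-] = (2/3)[Ba^2+] = 1.07 x 10^-6 M.
Ksp = [Ba^2+]^3[PO4^3-]^2
Ksp = (1.6 x 10^-6)^3 × (1.07 x 10^-6)^2 = 4.7 × 10^-30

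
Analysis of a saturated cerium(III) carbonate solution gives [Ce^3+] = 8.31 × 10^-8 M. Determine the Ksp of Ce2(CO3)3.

Ce2(CO3)3(s) ⇌ 2 Ce^3+ + 3 CO3^2-
Stoichiometry gives [CO3^2-] = (3/2)[Ce^3+] = 1.247 x 10^-7 M.
Ksp = [Ce^3+]^2[CO3^2-]^3
Ksp = (8.31 x 10^-8)^2 × (1.247 × 10^-7)^3 = 1.34 × 10^-35

1.34 × 10^-35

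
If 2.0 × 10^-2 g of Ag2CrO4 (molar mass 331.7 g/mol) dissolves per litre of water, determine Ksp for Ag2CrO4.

Molar solubility s = (2.0 × 10^-2 g/L) / (331.7 g/mol) = 6.03 × 10^-5 M.
Ag2CrO4(s) ⇌ 2 Ag^+ + CrO4^2-
For each mole of Ag2CrO4 that dissolves: [Ag^+] = 2s, [CrO4^2-] = s.
Ksp = [Ag^+]^2[CrO4^2-]
Substituting: Ksp = (2s)^2s = 4s^3
Ksp = 4 × (6.03 x 10^-5)^3 = 8.8 × 10^-13

Ksp ≈ 8.8 × 10^-13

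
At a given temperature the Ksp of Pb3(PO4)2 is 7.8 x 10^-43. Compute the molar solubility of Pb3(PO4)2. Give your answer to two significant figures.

Pb3(PO4)2(s) ⇌ 3 Pb^2+(aq) + 2 PO4^3-(aq)
Ksp = [Pb^2+]^3[PO4^3-]^2
Let s = molar solubility. Then [Pb^2+] = 3s and [PO4^3-] = 2s.
So Ksp = (3s)^3 × (2s)^2 = 108s^5
s = (7.8 x 10^-43 / 108)^(1/5) = 1.5 × 10^-9 M

1.5 × 10^-9 M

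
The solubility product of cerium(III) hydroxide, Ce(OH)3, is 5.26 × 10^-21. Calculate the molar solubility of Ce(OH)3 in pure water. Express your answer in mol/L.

Ce(OH)3(s) ⇌ Ce^3+ + 3 OH^-
Ksp = [Ce^3+][OH^-]^3
Let s = molar solubility. Then [Ce^3+] = s and [OH^-] = 3s.
Ksp = s(3s)^3 = 27s^4
s^4 = 5.26 × 10^-21 / 27, so s = 3.74 x 10^-6 M

3.74 × 10^-6 M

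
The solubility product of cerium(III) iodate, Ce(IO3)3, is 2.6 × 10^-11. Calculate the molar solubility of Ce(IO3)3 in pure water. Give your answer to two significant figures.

s ≈ 9.9 × 10^-4 M

Ce(IO3)3(s) <=> Ce^3+ + 3 IO3^-
Ksp = [Ce^3+][IO3^-]^3
If s mol/L of Ce(IO3)3 dissolves, [Ce^3+] = s and [IO3^-] = 3s.
So Ksp = s × (3s)^3 = 27s^4
s^4 = 2.6 × 10^-11 / 27, so s = 9.9 × 10^-4 M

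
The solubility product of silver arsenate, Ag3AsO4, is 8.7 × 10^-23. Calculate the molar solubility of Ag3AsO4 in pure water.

Ag3AsO4(s) ⇌ 3 Ag^+ + AsO4^3-
Ksp = [Ag^+]^3[AsO4^3-]
For each mole of Ag3AsO4 that dissolves: [Ag^+] = 3s, [AsO4^3-] = s.
So Ksp = (3s)^3 × s = 27s^4
s = (8.7 × 10^-23 / 27)^(1/4) = 1.3 x 10^-6 M

s = 1.3e-6 M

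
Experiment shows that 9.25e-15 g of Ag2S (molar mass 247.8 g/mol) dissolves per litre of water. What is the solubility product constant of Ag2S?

Ksp ≈ 2.08e-49

Molar solubility s = (9.25 × 10^-15 g/L) / (247.8 g/mol) = 3.733 × 10^-17 M.
Ag2S(s) ⇌ 2 Ag^+ + S^2-
Let s = molar solubility. Then [Ag^+] = 2s and [S^2-] = s.
Ksp = [Ag^+]^2[S^2-]
So Ksp = (2s)^2 × s = 4s^3
Ksp = 4 × (3.733 × 10^-17)^3 = 2.08 × 10^-49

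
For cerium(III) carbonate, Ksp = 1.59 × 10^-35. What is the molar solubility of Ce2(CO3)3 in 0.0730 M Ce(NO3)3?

s ≈ 4.80 × 10^-12 M

Ce2(CO3)3(s) ⇌ 2 Ce^3+(aq) + 3 CO3^2-(aq)
Ksp = [Ce^3+]^2[CO3^2-]^3
If s mol/L dissolves here, [Ce^3+] = 0.0730 + 2s ≈ 0.0730, [CO3^2-] = 3s (Ksp is small, so little additional dissolves).
Ksp ≈ (0.0730)^2 × (3s)^3
s = 4.80 × 10^-12 M
Check: 2s = 9.6 x 10^-12 ≪ 0.0730, so the approximation is valid.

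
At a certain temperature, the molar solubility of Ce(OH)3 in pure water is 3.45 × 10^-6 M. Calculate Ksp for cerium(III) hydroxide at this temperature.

Ksp = 3.83 × 10^-21

Ce(OH)3(s) <=> Ce^3+ + 3 OH^-
For each mole of Ce(OH)3 that dissolves: [Ce^3+] = s, [OH^-] = 3s.
Ksp = [Ce^3+][OH^-]^3
Ksp = s(3s)^3 = 27s^4
Ksp = 27 × (3.45 x 10^-6)^4 = 3.83 × 10^-21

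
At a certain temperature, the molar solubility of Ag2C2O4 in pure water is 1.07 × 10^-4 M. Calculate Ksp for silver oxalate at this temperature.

Ag2C2O4(s) ⇌ 2 Ag^+(aq) + C2O4^2-(aq)
Let s = molar solubility. Then [Ag^+] = 2s and [C2O4^2-] = s.
Ksp = [Ag^+]^2[C2O4^2-]
Ksp = (2s)^2s = 4s^3
Ksp = 4 × (1.07 x 10^-4)^3 = 4.90 × 10^-12

Ksp ≈ 4.90 × 10^-12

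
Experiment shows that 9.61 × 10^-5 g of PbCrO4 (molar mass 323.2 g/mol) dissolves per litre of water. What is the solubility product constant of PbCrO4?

8.84 x 10^-14

Molar solubility s = (9.61 × 10^-5 g/L) / (323.2 g/mol) = 2.973 × 10^-7 M.
PbCrO4(s) ⇌ Pb^2+(aq) + CrO4^2-(aq)
For each mole of PbCrO4 that dissolves: [Pb^2+] = s, [CrO4^2-] = s.
Ksp = [Pb^2+][CrO4^2-]
Ksp = s × s = s^2
With s = 2.973 x 10^-7: Ksp = 8.84 × 10^-14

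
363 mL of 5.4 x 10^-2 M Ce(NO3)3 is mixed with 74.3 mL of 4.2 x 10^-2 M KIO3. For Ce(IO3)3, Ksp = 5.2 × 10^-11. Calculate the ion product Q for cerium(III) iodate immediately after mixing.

Total volume = 363 + 74.3 = 437.3 mL.
[Ce^3+] = 5.4 x 10^-2 × (363/437.3) = 4.48 x 10^-2 M
[IO3^-] = 4.2 x 10^-2 × (74.3/437.3) = 7.14 × 10^-3 M
Ce(IO3)3(s) ⇌ Ce^3+ + 3 IO3^-, so Q = [Ce^3+][IO3^-]^3
Q = (4.48 × 10^-2)(7.14 x 10^-3)^3 = 1.6 × 10^-8
Q > Ksp, so Ce(IO3)3 will precipitate.

Q ≈ 1.6 × 10^-8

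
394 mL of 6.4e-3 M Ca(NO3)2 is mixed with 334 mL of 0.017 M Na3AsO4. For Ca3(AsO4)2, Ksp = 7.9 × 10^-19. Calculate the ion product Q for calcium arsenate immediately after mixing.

Total volume = 394 + 334 = 728 mL.
[Ca^2+] = 6.4 × 10^-3 × (394/728) = 3.46 × 10^-3 M
[AsO4^3-] = 1.7 × 10^-2 × (334/728) = 7.80 × 10^-3 M
Ca3(AsO4)2(s) ⇌ 3 Ca^2+ + 2 AsO4^3-, so Q = [Ca^2+]^3[AsO4^3-]^2
Q = (3.46 x 10^-3)^3(7.80 × 10^-3)^2 = 2.5 x 10^-12
Q > Ksp, so Ca3(AsO4)2 will precipitate.

2.5 × 10^-12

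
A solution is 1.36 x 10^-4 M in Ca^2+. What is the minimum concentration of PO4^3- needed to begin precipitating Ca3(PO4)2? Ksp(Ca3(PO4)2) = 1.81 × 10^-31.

Ca3(PO4)2(s) ⇌ 3 Ca^2+(aq) + 2 PO4^3-(aq)
Ksp = [Ca^2+]^3[PO4^3-]^2
Precipitation begins when Q = Ksp. With [Ca^2+] = 1.36 x 10^-4 M:
1.81 × 10^-31 = (1.36 x 10^-4)^3 × [PO4^3-]^2
[PO4^3-] = (1.81 × 10^-31 / 2.515 × 10^-12)^(1/2) = 2.68 × 10^-10 M

[PO4^3-] ≈ 2.68e-10 M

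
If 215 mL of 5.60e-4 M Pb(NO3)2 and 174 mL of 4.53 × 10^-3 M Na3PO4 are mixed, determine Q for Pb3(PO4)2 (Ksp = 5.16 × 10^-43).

Q ≈ 1.22 × 10^-16

Total volume = 215 + 174 = 389 mL.
[Pb^2+] = 5.60 x 10^-4 × (215/389) = 3.095 × 10^-4 M
[PO4^3-] = 4.53 x 10^-3 × (174/389) = 2.026 × 10^-3 M
Pb3(PO4)2(s) ⇌ 3 Pb^2+ + 2 PO4^3-, so Q = [Pb^2+]^3[PO4^3-]^2
Q = (3.095 × 10^-4)^3(2.026 × 10^-3)^2 = 1.22 × 10^-16
Q > Ksp, so Pb3(PO4)2 will precipitate.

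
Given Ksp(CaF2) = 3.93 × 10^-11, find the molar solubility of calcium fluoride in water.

s ≈ 2.14e-4 M

CaF2(s) <=> Ca^2+ + 2 F^-
Ksp = [Ca^2+][F^-]^2
With molar solubility s: [Ca^2+] = s, [F^-] = 2s.
Ksp = s(2s)^2 = 4s^3
s^3 = 3.93 × 10^-11 / 4, so s = 2.14 x 10^-4 M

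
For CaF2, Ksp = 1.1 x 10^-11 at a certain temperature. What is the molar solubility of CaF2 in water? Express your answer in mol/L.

CaF2(s) ⇌ Ca^2+ + 2 F^-
Ksp = [Ca^2+][F^-]^2
If s mol/L of CaF2 dissolves, [Ca^2+] = s and [F^-] = 2s.
Substituting: Ksp = s(2s)^2 = 4s^3
s = (1.1 x 10^-11 / 4)^(1/3) = 1.4 × 10^-4 M

1.4 x 10^-4 M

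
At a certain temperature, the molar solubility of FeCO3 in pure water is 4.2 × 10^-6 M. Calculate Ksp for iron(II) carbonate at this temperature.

FeCO3(s) <=> Fe^2+ + CO3^2-
If s mol/L of FeCO3 dissolves, [Fe^2+] = s and [CO3^2-] = s.
Ksp = [Fe^2+][CO3^2-]
Ksp = (s)(s) = s^2
Ksp = (4.2 x 10^-6)^2 = 1.8 × 10^-11

Ksp ≈ 1.8 × 10^-11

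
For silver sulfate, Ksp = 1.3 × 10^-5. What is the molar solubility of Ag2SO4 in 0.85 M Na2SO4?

2.0e-3 M

Ag2SO4(s) ⇌ 2 Ag^+(aq) + SO4^2-(aq)
Ksp = [Ag^+]^2[SO4^2-]
Let s = moles of Ag2SO4 that dissolve per litre. [Ag^+] = 2s, [SO4^2-] = 0.85 + s ≈ 0.85 (since SO4^2- from Na2SO4 dominates).
Ksp ≈ (2s)^2 × 0.85
s = 2.0 × 10^-3 M
Check: s = 2.0 × 10^-3 ≪ 0.85, so the approximation is valid.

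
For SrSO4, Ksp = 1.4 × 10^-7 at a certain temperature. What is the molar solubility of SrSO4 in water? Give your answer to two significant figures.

SrSO4(s) <=> Sr^2+(aq) + SO4^2-(aq)
Ksp = [Sr^2+][SO4^2-]
With molar solubility s: [Sr^2+] = s, [SO4^2-] = s.
Ksp = (s)(s) = s^2
s = (1.4 × 10^-7)^(1/2) = 3.7 x 10^-4 M

s = 3.7 × 10^-4 M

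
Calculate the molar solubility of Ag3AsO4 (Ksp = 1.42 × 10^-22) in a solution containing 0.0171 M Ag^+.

s = 2.84 x 10^-17 M

Ag3AsO4(s) ⇌ 3 Ag^+ + AsO4^3-
Ksp = [Ag^+]^3[AsO4^3-]
Let s = moles of Ag3AsO4 that dissolve per litre. [Ag^+] = 0.0171 + 3s ≈ 0.0171, [AsO4^3-] = s (common-ion effect: Ag^+ is already 0.0171 M).
Ksp ≈ (0.0171)^3 × s
s = 2.84 × 10^-17 M
Check: 3s = 8.5 × 10^-17 ≪ 0.0171, so the approximation is valid.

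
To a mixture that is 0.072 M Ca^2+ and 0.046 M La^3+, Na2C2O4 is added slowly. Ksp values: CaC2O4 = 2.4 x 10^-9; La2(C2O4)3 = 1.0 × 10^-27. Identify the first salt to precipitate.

Each salt begins to precipitate when Q = Ksp, i.e. when [C2O4^2-] reaches its threshold.
For CaC2O4: 2.4 x 10^-9 = 0.072 × [C2O4^2-]  ⇒  [C2O4^2-] = 3.3 × 10^-8 M.
For La2(C2O4)3: 1.0 × 10^-27 = (0.046)^2 × [C2O4^2-]^3  ⇒  [C2O4^2-] = 7.8 × 10^-9 M.
The salt with the lower threshold [C2O4^2-] precipitates first: La2(C2O4)3.

La2(C2O4)3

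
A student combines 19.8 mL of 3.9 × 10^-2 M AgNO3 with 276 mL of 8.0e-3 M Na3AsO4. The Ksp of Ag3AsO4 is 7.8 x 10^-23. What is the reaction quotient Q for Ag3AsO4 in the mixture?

Total volume = 19.8 + 276 = 295.8 mL.
[Ag^+] = 3.9 x 10^-2 × (19.8/295.8) = 2.61 × 10^-3 M
[AsO4^3-] = 8.0 × 10^-3 × (276/295.8) = 7.46 × 10^-3 M
Ag3AsO4(s) ⇌ 3 Ag^+(aq) + AsO4^3-(aq), so Q = [Ag^+]^3[AsO4^3-]
Q = (2.61 × 10^-3)^3(7.46 × 10^-3) = 1.3 × 10^-10
Q > Ksp, so Ag3AsO4 will precipitate.

Q ≈ 1.3e-10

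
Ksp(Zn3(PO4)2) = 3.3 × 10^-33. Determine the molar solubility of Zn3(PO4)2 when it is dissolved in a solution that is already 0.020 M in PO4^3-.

Zn3(PO4)2(s) ⇌ 3 Zn^2+(aq) + 2 PO4^3-(aq)
Ksp = [Zn^2+]^3[PO4^3-]^2
Let s be the molar solubility in this solution. [Zn^2+] = 3s, [PO4^3-] = 0.020 + 2s ≈ 0.020 (common-ion effect: PO4^3- is already 0.020 M).
Ksp ≈ (3s)^3 × (0.020)^2
s = 6.7 x 10^-11 M
Check: 2s = 1.3 × 10^-10 ≪ 0.020, so the approximation is valid.

s = 6.7 × 10^-11 M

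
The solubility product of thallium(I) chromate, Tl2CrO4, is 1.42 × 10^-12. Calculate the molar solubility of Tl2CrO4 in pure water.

s = 7.08e-5 M

Tl2CrO4(s) <=> 2 Tl^+ + CrO4^2-
Ksp = [Tl^+]^2[CrO4^2-]
For each mole of Tl2CrO4 that dissolves: [Tl^+] = 2s, [CrO4^2-] = s.
So Ksp = (2s)^2 × s = 4s^3
s = (1.42 × 10^-12 / 4)^(1/3) = 7.08 × 10^-5 M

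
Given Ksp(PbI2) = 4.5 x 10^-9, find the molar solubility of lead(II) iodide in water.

PbI2(s) ⇌ Pb^2+(aq) + 2 I^-(aq)
Ksp = [Pb^2+][I^-]^2
For each mole of PbI2 that dissolves: [Pb^2+] = s, [I^-] = 2s.
Substituting: Ksp = s(2s)^2 = 4s^3
Solving, s = (4.5 x 10^-9/4)^(1/3) = 1.0 x 10^-3 M

s = 1.0e-3 M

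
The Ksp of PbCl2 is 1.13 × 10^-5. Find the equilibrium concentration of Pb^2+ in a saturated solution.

PbCl2(s) ⇌ Pb^2+(aq) + 2 Cl^-(aq)
Ksp = [Pb^2+][Cl^-]^2
If s mol/L of PbCl2 dissolves, [Pb^2+] = s and [Cl^-] = 2s.
So Ksp = s × (2s)^2 = 4s^3
s = (1.13 × 10^-5 / 4)^(1/3) = 1.414 × 10^-2 M
[Pb^2+] = s = 1.41 x 10^-2 M

[Pb^2+] ≈ 1.41 x 10^-2 M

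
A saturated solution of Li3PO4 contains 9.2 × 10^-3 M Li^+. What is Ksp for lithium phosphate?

Li3PO4(s) <=> 3 Li^+ + PO4^3-
Stoichiometry gives [PO4^3-] = (1/3)[Li^+] = 3.07 x 10^-3 M.
Ksp = [Li^+]^3[PO4^3-]
Ksp = (9.2 × 10^-3)^3 × 3.07 × 10^-3 = 2.4 × 10^-9

Ksp = 2.4 x 10^-9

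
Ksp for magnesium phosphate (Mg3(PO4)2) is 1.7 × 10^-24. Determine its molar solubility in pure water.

s = 6.9 × 10^-6 M

Mg3(PO4)2(s) ⇌ 3 Mg^2+(aq) + 2 PO4^3-(aq)
Ksp = [Mg^2+]^3[PO4^3-]^2
Let s = molar solubility. Then [Mg^2+] = 3s and [PO4^3-] = 2s.
Ksp = (3s)^3(2s)^2 = 108s^5
Solving, s = (1.7 × 10^-24/108)^(1/5) = 6.9 x 10^-6 M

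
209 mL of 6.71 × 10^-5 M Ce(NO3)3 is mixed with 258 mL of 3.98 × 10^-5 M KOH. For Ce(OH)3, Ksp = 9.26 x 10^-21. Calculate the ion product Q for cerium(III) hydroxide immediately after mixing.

Total volume = 209 + 258 = 467 mL.
[Ce^3+] = 6.71 x 10^-5 × (209/467) = 3.003 × 10^-5 M
[OH^-] = 3.98 × 10^-5 × (258/467) = 2.199 × 10^-5 M
Ce(OH)3(s) ⇌ Ce^3+(aq) + 3 OH^-(aq), so Q = [Ce^3+][OH^-]^3
Q = (3.003 × 10^-5)(2.199 x 10^-5)^3 = 3.19 x 10^-19
Q > Ksp, so Ce(OH)3 will precipitate.

Q ≈ 3.19 x 10^-19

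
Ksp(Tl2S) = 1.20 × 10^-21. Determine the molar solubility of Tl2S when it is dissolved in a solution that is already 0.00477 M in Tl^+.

s = 5.27e-17 M

Tl2S(s) <=> 2 Tl^+ + S^2-
Ksp = [Tl^+]^2[S^2-]
Let s = moles of Tl2S that dissolve per litre. [Tl^+] = 0.00477 + 2s ≈ 0.00477, [S^2-] = s (common-ion effect: Tl^+ is already 0.00477 M).
Ksp ≈ (0.00477)^2 × s
s = 5.27 × 10^-17 M
Check: 2s = 1.1 x 10^-16 ≪ 0.00477, so the approximation is valid.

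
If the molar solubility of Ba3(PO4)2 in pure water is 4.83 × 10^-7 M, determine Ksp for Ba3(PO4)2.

Ksp ≈ 2.84 × 10^-30

Ba3(PO4)2(s) ⇌ 3 Ba^2+ + 2 PO4^3-
For each mole of Ba3(PO4)2 that dissolves: [Ba^2+] = 3s, [PO4^3-] = 2s.
Ksp = [Ba^2+]^3[PO4^3-]^2
Ksp = (3s)^3(2s)^2 = 108s^5
With s = 4.83 x 10^-7: Ksp = 2.84 × 10^-30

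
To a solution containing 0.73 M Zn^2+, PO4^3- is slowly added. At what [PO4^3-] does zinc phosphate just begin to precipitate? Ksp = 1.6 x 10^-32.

Zn3(PO4)2(s) ⇌ 3 Zn^2+(aq) + 2 PO4^3-(aq)
Ksp = [Zn^2+]^3[PO4^3-]^2
Precipitation begins when Q = Ksp. With [Zn^2+] = 0.73 M:
1.6 x 10^-32 = (0.73)^3 × [PO4^3-]^2
[PO4^3-] = (1.6 x 10^-32 / 3.89 × 10^-1)^(1/2) = 2.0 x 10^-16 M

[PO4^3-] ≈ 2.0 x 10^-16 M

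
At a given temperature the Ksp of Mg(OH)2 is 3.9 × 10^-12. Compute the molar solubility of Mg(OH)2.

Mg(OH)2(s) ⇌ Mg^2+ + 2 OH^-
Ksp = [Mg^2+][OH^-]^2
With molar solubility s: [Mg^2+] = s, [OH^-] = 2s.
So Ksp = s × (2s)^2 = 4s^3
s^3 = 3.9 × 10^-12 / 4, so s = 9.9 × 10^-5 M

s ≈ 9.9e-5 M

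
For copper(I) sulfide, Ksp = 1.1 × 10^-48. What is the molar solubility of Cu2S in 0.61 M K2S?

6.7 x 10^-25 M

Cu2S(s) ⇌ 2 Cu^+(aq) + S^2-(aq)
Ksp = [Cu^+]^2[S^2-]
Let s = moles of Cu2S that dissolve per litre. [Cu^+] = 2s, [S^2-] = 0.61 + s ≈ 0.61 (common-ion effect: S^2- is already 0.61 M).
Ksp ≈ (2s)^2 × 0.61
s = 6.7 × 10^-25 M
Check: s = 6.7 × 10^-25 ≪ 0.61, so the approximation is valid.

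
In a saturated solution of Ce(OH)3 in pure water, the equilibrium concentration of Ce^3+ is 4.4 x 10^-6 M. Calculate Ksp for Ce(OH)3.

Ce(OH)3(s) <=> Ce^3+(aq) + 3 OH^-(aq)
Stoichiometry gives [OH^-] = (3/1)[Ce^3+] = 1.32 × 10^-5 M.
Ksp = [Ce^3+][OH^-]^3
Ksp = 4.4 x 10^-6 × (1.32 × 10^-5)^3 = 1.0 × 10^-20

Ksp = 1.0 x 10^-20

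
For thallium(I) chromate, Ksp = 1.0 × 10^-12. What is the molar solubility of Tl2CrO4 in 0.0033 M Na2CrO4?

s ≈ 8.7 x 10^-6 M

Tl2CrO4(s) ⇌ 2 Tl^+ + CrO4^2-
Ksp = [Tl^+]^2[CrO4^2-]
If s mol/L dissolves here, [Tl^+] = 2s, [CrO4^2-] = 0.0033 + s ≈ 0.0033 (Ksp is small, so little additional dissolves).
Ksp ≈ (2s)^2 × 0.0033
s = 8.7 × 10^-6 M
Check: s = 8.7 x 10^-6 ≪ 0.0033, so the approximation is valid.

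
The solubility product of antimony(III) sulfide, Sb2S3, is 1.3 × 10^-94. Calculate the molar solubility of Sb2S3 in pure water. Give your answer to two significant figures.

Sb2S3(s) ⇌ 2 Sb^3+(aq) + 3 S^2-(aq)
Ksp = [Sb^3+]^2[S^2-]^3
With molar solubility s: [Sb^3+] = 2s, [S^2-] = 3s.
So Ksp = (2s)^2 × (3s)^3 = 108s^5
s = (1.3 × 10^-94 / 108)^(1/5) = 6.5 x 10^-20 M

s ≈ 6.5e-20 M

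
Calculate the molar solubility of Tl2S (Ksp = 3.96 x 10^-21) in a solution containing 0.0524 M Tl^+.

Tl2S(s) ⇌ 2 Tl^+ + S^2-
Ksp = [Tl^+]^2[S^2-]
Let s = moles of Tl2S that dissolve per litre. [Tl^+] = 0.0524 + 2s ≈ 0.0524, [S^2-] = s (Ksp is small, so little additional dissolves).
Ksp ≈ (0.0524)^2 × s
s = 1.44 × 10^-18 M
Check: 2s = 2.9 × 10^-18 ≪ 0.0524, so the approximation is valid.

1.44 × 10^-18 M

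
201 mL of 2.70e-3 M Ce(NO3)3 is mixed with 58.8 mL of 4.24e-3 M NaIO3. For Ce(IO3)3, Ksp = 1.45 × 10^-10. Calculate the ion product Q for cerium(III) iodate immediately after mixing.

Total volume = 201 + 58.8 = 259.8 mL.
[Ce^3+] = 2.70 × 10^-3 × (201/259.8) = 2.089 x 10^-3 M
[IO3^-] = 4.24 × 10^-3 × (58.8/259.8) = 9.596 × 10^-4 M
Ce(IO3)3(s) ⇌ Ce^3+ + 3 IO3^-, so Q = [Ce^3+][IO3^-]^3
Q = (2.089 × 10^-3)(9.596 × 10^-4)^3 = 1.85 × 10^-12
Q < Ksp, so no precipitate of Ce(IO3)3 forms.

Q = 1.85 × 10^-12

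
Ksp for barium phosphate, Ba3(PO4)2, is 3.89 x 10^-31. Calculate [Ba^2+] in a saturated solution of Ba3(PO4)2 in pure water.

Ba3(PO4)2(s) <=> 3 Ba^2+ + 2 PO4^3-
Ksp = [Ba^2+]^3[PO4^3-]^2
For each mole of Ba3(PO4)2 that dissolves: [Ba^2+] = 3s, [PO4^3-] = 2s.
Substituting: Ksp = (3s)^3(2s)^2 = 108s^5
Solving, s = (3.89 x 10^-31/108)^(1/5) = 3.246 × 10^-7 M
[Ba^2+] = 3s = 9.74 x 10^-7 M

[Ba^2+] ≈ 9.74 x 10^-7 M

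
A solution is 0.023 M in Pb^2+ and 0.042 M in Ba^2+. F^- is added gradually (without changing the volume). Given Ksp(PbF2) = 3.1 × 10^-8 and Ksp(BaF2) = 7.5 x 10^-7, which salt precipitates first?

PbF2

Precipitation of each salt starts when its ion product equals its Ksp.
For PbF2: 3.1 × 10^-8 = 0.023 × [F^-]^2  ⇒  [F^-] = 1.2 × 10^-3 M.
For BaF2: 7.5 x 10^-7 = 0.042 × [F^-]^2  ⇒  [F^-] = 4.2 × 10^-3 M.
The salt with the lower threshold [F^-] precipitates first: PbF2.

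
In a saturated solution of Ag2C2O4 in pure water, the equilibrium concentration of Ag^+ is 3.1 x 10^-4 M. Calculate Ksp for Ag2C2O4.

Ksp = 1.5e-11

Ag2C2O4(s) ⇌ 2 Ag^+ + C2O4^2-
Stoichiometry gives [C2O4^2-] = (1/2)[Ag^+] = 1.55 × 10^-4 M.
Ksp = [Ag^+]^2[C2O4^2-]
Ksp = (3.1 × 10^-4)^2 × 1.55 × 10^-4 = 1.5 × 10^-11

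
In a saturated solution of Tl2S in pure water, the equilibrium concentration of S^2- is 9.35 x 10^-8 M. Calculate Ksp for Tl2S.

Tl2S(s) <=> 2 Tl^+(aq) + S^2-(aq)
Stoichiometry gives [Tl^+] = (2/1)[S^2-] = 1.870 × 10^-7 M.
Ksp = [Tl^+]^2[S^2-]
Ksp = (1.870 × 10^-7)^2 × 9.35 × 10^-8 = 3.27 × 10^-21

3.27 x 10^-21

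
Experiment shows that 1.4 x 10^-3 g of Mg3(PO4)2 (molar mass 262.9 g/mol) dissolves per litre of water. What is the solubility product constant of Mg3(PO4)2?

4.6e-25

Molar solubility s = (1.4 x 10^-3 g/L) / (262.9 g/mol) = 5.33 x 10^-6 M.
Mg3(PO4)2(s) ⇌ 3 Mg^2+ + 2 PO4^3-
For each mole of Mg3(PO4)2 that dissolves: [Mg^2+] = 3s, [PO4^3-] = 2s.
Ksp = [Mg^2+]^3[PO4^3-]^2
Substituting: Ksp = (3s)^3(2s)^2 = 108s^5
With s = 5.33 x 10^-6: Ksp = 4.6 × 10^-25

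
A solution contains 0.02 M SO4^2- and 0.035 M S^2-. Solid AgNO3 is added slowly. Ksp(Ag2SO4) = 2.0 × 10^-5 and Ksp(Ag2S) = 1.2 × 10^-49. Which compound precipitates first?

Ag2S

Precipitation of each salt starts when its ion product equals its Ksp.
For Ag2SO4: 2.0 × 10^-5 = 0.02 × [Ag^+]^2  ⇒  [Ag^+] = 3.2 × 10^-2 M.
For Ag2S: 1.2 × 10^-49 = 0.035 × [Ag^+]^2  ⇒  [Ag^+] = 1.9 × 10^-24 M.
The salt with the lower threshold [Ag^+] precipitates first: Ag2S.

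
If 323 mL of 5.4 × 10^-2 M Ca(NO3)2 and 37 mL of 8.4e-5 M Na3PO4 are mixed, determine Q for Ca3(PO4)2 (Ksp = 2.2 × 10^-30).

Q ≈ 8.5 x 10^-15

Total volume = 323 + 37 = 360 mL.
[Ca^2+] = 5.4 × 10^-2 × (323/360) = 4.85 × 10^-2 M
[PO4^3-] = 8.4 x 10^-5 × (37/360) = 8.63 x 10^-6 M
Ca3(PO4)2(s) ⇌ 3 Ca^2+ + 2 PO4^3-, so Q = [Ca^2+]^3[PO4^3-]^2
Q = (4.85 × 10^-2)^3(8.63 × 10^-6)^2 = 8.5 × 10^-15
Q > Ksp, so Ca3(PO4)2 will precipitate.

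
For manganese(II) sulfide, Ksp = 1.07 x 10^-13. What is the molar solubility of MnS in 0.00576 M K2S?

s = 1.86 x 10^-11 M

MnS(s) ⇌ Mn^2+(aq) + S^2-(aq)
Ksp = [Mn^2+][S^2-]
If s mol/L dissolves here, [Mn^2+] = s, [S^2-] = 0.00576 + s ≈ 0.00576 (Ksp is small, so little additional dissolves).
Ksp ≈ s × 0.00576
s = 1.86 x 10^-11 M
Check: s = 1.9 × 10^-11 ≪ 0.00576, so the approximation is valid.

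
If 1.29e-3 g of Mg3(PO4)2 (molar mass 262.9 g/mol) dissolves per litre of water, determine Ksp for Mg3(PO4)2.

3.07 x 10^-25

Molar solubility s = (1.29 × 10^-3 g/L) / (262.9 g/mol) = 4.907 × 10^-6 M.
Mg3(PO4)2(s) ⇌ 3 Mg^2+ + 2 PO4^3-
For each mole of Mg3(PO4)2 that dissolves: [Mg^2+] = 3s, [PO4^3-] = 2s.
Ksp = [Mg^2+]^3[PO4^3-]^2
Substituting: Ksp = (3s)^3(2s)^2 = 108s^5
Ksp = 108 × (4.907 × 10^-6)^5 = 3.07 x 10^-25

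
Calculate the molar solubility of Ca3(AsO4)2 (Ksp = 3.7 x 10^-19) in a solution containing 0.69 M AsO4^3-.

Ca3(AsO4)2(s) <=> 3 Ca^2+(aq) + 2 AsO4^3-(aq)
Ksp = [Ca^2+]^3[AsO4^3-]^2
Let s = moles of Ca3(AsO4)2 that dissolve per litre. [Ca^2+] = 3s, [AsO4^3-] = 0.69 + 2s ≈ 0.69 (since the AsO4^3- already present dominates).
Ksp ≈ (3s)^3 × (0.69)^2
s = 3.1 × 10^-7 M
Check: 2s = 6.1 x 10^-7 ≪ 0.69, so the approximation is valid.

s = 3.1 × 10^-7 M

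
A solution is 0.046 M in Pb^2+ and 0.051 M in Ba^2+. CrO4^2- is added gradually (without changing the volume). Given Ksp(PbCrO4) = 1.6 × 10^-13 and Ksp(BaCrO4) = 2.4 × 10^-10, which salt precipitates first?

Each salt begins to precipitate when Q = Ksp, i.e. when [CrO4^2-] reaches its threshold.
For PbCrO4: 1.6 × 10^-13 = 0.046 × [CrO4^2-]  ⇒  [CrO4^2-] = 3.5 × 10^-12 M.
For BaCrO4: 2.4 × 10^-10 = 0.051 × [CrO4^2-]  ⇒  [CrO4^2-] = 4.7 x 10^-9 M.
The salt with the lower threshold [CrO4^2-] precipitates first: PbCrO4.

PbCrO4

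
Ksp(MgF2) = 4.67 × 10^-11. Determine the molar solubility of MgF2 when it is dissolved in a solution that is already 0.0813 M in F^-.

7.07 × 10^-9 M

MgF2(s) <=> Mg^2+ + 2 F^-
Ksp = [Mg^2+][F^-]^2
If s mol/L dissolves here, [Mg^2+] = s, [F^-] = 0.0813 + 2s ≈ 0.0813 (since the F^- already present dominates).
Ksp ≈ s × (0.0813)^2
s = 7.07 × 10^-9 M
Check: 2s = 1.4 × 10^-8 ≪ 0.0813, so the approximation is valid.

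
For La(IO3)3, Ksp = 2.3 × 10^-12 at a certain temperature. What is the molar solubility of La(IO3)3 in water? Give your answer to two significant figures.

s ≈ 5.4e-4 M

La(IO3)3(s) <=> La^3+ + 3 IO3^-
Ksp = [La^3+][IO3^-]^3
Let s = molar solubility. Then [La^3+] = s and [IO3^-] = 3s.
Ksp = s(3s)^3 = 27s^4
s = (2.3 × 10^-12 / 27)^(1/4) = 5.4 × 10^-4 M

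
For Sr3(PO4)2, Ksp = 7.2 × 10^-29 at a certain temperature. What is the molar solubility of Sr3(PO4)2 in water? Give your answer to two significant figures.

Sr3(PO4)2(s) <=> 3 Sr^2+(aq) + 2 PO4^3-(aq)
Ksp = [Sr^2+]^3[PO4^3-]^2
With molar solubility s: [Sr^2+] = 3s, [PO4^3-] = 2s.
Substituting: Ksp = (3s)^3(2s)^2 = 108s^5
Solving, s = (7.2 × 10^-29/108)^(1/5) = 9.2 × 10^-7 M

s = 9.2e-7 M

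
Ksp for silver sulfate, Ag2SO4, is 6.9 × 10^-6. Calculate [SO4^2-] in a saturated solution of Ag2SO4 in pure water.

0.012 M

Ag2SO4(s) ⇌ 2 Ag^+(aq) + SO4^2-(aq)
Ksp = [Ag^+]^2[SO4^2-]
For each mole of Ag2SO4 that dissolves: [Ag^+] = 2s, [SO4^2-] = s.
Substituting: Ksp = (2s)^2s = 4s^3
s = (6.9 × 10^-6 / 4)^(1/3) = 1.20 × 10^-2 M
[SO4^2-] = s = 1.2 x 10^-2 M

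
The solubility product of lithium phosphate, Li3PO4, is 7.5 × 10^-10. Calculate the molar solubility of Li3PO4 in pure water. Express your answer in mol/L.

s = 2.3e-3 M

Li3PO4(s) ⇌ 3 Li^+ + PO4^3-
Ksp = [Li^+]^3[PO4^3-]
Let s = molar solubility. Then [Li^+] = 3s and [PO4^3-] = s.
So Ksp = (3s)^3 × s = 27s^4
Solving, s = (7.5 × 10^-10/27)^(1/4) = 2.3 x 10^-3 M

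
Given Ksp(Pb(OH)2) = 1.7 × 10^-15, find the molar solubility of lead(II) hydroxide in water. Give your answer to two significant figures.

s ≈ 7.5 x 10^-6 M

Pb(OH)2(s) ⇌ Pb^2+ + 2 OH^-
Ksp = [Pb^2+][OH^-]^2
If s mol/L of Pb(OH)2 dissolves, [Pb^2+] = s and [OH^-] = 2s.
Ksp = s(2s)^2 = 4s^3
s = (1.7 × 10^-15 / 4)^(1/3) = 7.5 × 10^-6 M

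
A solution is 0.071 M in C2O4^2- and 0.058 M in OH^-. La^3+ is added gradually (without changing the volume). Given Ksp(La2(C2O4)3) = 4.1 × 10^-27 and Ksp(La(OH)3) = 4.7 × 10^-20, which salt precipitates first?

Each salt begins to precipitate when Q = Ksp, i.e. when [La^3+] reaches its threshold.
For La2(C2O4)3: 4.1 × 10^-27 = (0.071)^3 × [La^3+]^2  ⇒  [La^3+] = 3.4 × 10^-12 M.
For La(OH)3: 4.7 × 10^-20 = (0.058)^3 × [La^3+]  ⇒  [La^3+] = 2.4 × 10^-16 M.
The salt with the lower threshold [La^3+] precipitates first: La(OH)3.

La(OH)3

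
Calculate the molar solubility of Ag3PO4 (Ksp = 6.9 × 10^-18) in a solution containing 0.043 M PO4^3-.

1.8 × 10^-6 M

Ag3PO4(s) <=> 3 Ag^+ + PO4^3-
Ksp = [Ag^+]^3[PO4^3-]
Let s be the molar solubility in this solution. [Ag^+] = 3s, [PO4^3-] = 0.043 + s ≈ 0.043 (common-ion effect: PO4^3- is already 0.043 M).
Ksp ≈ (3s)^3 × 0.043
s = 1.8 × 10^-6 M
Check: s = 1.8 x 10^-6 ≪ 0.043, so the approximation is valid.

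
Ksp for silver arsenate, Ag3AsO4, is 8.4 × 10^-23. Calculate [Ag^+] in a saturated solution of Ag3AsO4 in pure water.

4.0e-6 M

Ag3AsO4(s) ⇌ 3 Ag^+ + AsO4^3-
Ksp = [Ag^+]^3[AsO4^3-]
For each mole of Ag3AsO4 that dissolves: [Ag^+] = 3s, [AsO4^3-] = s.
Ksp = (3s)^3s = 27s^4
Solving, s = (8.4 × 10^-23/27)^(1/4) = 1.33 × 10^-6 M
[Ag^+] = 3s = 4.0 × 10^-6 M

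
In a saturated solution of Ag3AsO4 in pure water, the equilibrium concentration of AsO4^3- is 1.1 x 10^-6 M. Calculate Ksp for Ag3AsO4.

Ksp = 4.0e-23

Ag3AsO4(s) ⇌ 3 Ag^+ + AsO4^3-
Stoichiometry gives [Ag^+] = (3/1)[AsO4^3-] = 3.30 × 10^-6 M.
Ksp = [Ag^+]^3[AsO4^3-]
Ksp = (3.30 × 10^-6)^3 × 1.1 x 10^-6 = 4.0 x 10^-23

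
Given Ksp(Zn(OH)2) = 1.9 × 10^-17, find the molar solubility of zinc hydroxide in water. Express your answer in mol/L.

Zn(OH)2(s) <=> Zn^2+(aq) + 2 OH^-(aq)
Ksp = [Zn^2+][OH^-]^2
With molar solubility s: [Zn^2+] = s, [OH^-] = 2s.
Substituting: Ksp = s(2s)^2 = 4s^3
s^3 = 1.9 × 10^-17 / 4, so s = 1.7 × 10^-6 M

s ≈ 1.7 × 10^-6 M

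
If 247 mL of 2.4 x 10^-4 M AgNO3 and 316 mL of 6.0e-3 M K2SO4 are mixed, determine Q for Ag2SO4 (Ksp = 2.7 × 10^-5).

Total volume = 247 + 316 = 563 mL.
[Ag^+] = 2.4 × 10^-4 × (247/563) = 1.05 × 10^-4 M
[SO4^2-] = 6.0 × 10^-3 × (316/563) = 3.37 × 10^-3 M
Ag2SO4(s) <=> 2 Ag^+ + SO4^2-, so Q = [Ag^+]^2[SO4^2-]
Q = (1.05 x 10^-4)^2(3.37 × 10^-3) = 3.7 × 10^-11
Q < Ksp, so no precipitate of Ag2SO4 forms.

Q = 3.7e-11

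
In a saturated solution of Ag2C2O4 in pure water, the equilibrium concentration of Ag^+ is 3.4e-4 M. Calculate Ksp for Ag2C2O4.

Ag2C2O4(s) ⇌ 2 Ag^+(aq) + C2O4^2-(aq)
Stoichiometry gives [C2O4^2-] = (1/2)[Ag^+] = 1.70 × 10^-4 M.
Ksp = [Ag^+]^2[C2O4^2-]
Ksp = (3.4 x 10^-4)^2 × 1.70 x 10^-4 = 2.0 x 10^-11

2.0e-11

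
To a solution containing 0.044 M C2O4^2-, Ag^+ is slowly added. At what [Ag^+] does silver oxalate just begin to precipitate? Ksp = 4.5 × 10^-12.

Ag2C2O4(s) ⇌ 2 Ag^+(aq) + C2O4^2-(aq)
Ksp = [Ag^+]^2[C2O4^2-]
Precipitation begins when Q = Ksp. With [C2O4^2-] = 0.044 M:
4.5 × 10^-12 = (0.044) × [Ag^+]^2
[Ag^+] = (4.5 × 10^-12 / 4.4 x 10^-2)^(1/2) = 1.0 × 10^-5 M

1.0e-5 M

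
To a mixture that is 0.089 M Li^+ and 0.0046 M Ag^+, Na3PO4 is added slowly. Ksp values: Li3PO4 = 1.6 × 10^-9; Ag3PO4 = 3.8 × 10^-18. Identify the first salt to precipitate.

Ag3PO4

Precipitation of each salt starts when its ion product equals its Ksp.
For Li3PO4: 1.6 × 10^-9 = (0.089)^3 × [PO4^3-]  ⇒  [PO4^3-] = 2.3 × 10^-6 M.
For Ag3PO4: 3.8 × 10^-18 = (0.0046)^3 × [PO4^3-]  ⇒  [PO4^3-] = 3.9 × 10^-11 M.
The salt with the lower threshold [PO4^3-] precipitates first: Ag3PO4.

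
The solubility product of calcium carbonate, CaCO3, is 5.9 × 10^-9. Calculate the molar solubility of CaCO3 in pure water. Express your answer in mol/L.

s ≈ 7.7 × 10^-5 M

CaCO3(s) ⇌ Ca^2+(aq) + CO3^2-(aq)
Ksp = [Ca^2+][CO3^2-]
For each mole of CaCO3 that dissolves: [Ca^2+] = s, [CO3^2-] = s.
Ksp = s^2
s = (5.9 × 10^-9)^(1/2) = 7.7 x 10^-5 M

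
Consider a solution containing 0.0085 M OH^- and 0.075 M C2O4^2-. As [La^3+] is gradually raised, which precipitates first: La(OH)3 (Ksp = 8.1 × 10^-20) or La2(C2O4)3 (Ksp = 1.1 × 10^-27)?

Each salt begins to precipitate when Q = Ksp, i.e. when [La^3+] reaches its threshold.
For La(OH)3: 8.1 × 10^-20 = (0.0085)^3 × [La^3+]  ⇒  [La^3+] = 1.3 × 10^-13 M.
For La2(C2O4)3: 1.1 × 10^-27 = (0.075)^3 × [La^3+]^2  ⇒  [La^3+] = 1.6 × 10^-12 M.
The salt with the lower threshold [La^3+] precipitates first: La(OH)3.

La(OH)3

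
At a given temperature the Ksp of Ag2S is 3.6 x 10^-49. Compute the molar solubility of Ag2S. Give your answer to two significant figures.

Ag2S(s) ⇌ 2 Ag^+ + S^2-
Ksp = [Ag^+]^2[S^2-]
Let s = molar solubility. Then [Ag^+] = 2s and [S^2-] = s.
Ksp = (2s)^2s = 4s^3
s = (3.6 x 10^-49 / 4)^(1/3) = 4.5 × 10^-17 M

s ≈ 4.5e-17 M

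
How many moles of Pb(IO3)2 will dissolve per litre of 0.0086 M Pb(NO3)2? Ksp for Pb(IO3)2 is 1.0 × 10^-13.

s ≈ 1.7 x 10^-6 M

Pb(IO3)2(s) <=> Pb^2+(aq) + 2 IO3^-(aq)
Ksp = [Pb^2+][IO3^-]^2
Let s = moles of Pb(IO3)2 that dissolve per litre. [Pb^2+] = 0.0086 + s ≈ 0.0086, [IO3^-] = 2s (common-ion effect: Pb^2+ is already 0.0086 M).
Ksp ≈ 0.0086 × (2s)^2
s = 1.7 × 10^-6 M
Check: s = 1.7 × 10^-6 ≪ 0.0086, so the approximation is valid.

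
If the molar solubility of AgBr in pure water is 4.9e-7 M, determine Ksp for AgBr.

2.4 × 10^-13

AgBr(s) ⇌ Ag^+ + Br^-
For each mole of AgBr that dissolves: [Ag^+] = s, [Br^-] = s.
Ksp = [Ag^+][Br^-]
Ksp = s^2
With s = 4.9 × 10^-7: Ksp = 2.4 × 10^-13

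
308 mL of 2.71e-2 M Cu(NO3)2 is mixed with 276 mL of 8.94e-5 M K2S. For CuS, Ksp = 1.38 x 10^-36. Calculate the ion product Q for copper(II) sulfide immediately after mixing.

Q = 6.04e-7

Total volume = 308 + 276 = 584 mL.
[Cu^2+] = 2.71 × 10^-2 × (308/584) = 1.429 × 10^-2 M
[S^2-] = 8.94 × 10^-5 × (276/584) = 4.225 × 10^-5 M
CuS(s) ⇌ Cu^2+(aq) + S^2-(aq), so Q = [Cu^2+][S^2-]
Q = (1.429 × 10^-2)(4.225 × 10^-5) = 6.04 x 10^-7
Q > Ksp, so CuS will precipitate.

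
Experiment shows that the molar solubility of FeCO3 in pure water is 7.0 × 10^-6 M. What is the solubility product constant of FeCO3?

4.9e-11

FeCO3(s) <=> Fe^2+ + CO3^2-
If s mol/L of FeCO3 dissolves, [Fe^2+] = s and [CO3^2-] = s.
Ksp = [Fe^2+][CO3^2-]
Ksp = s^2
Ksp = (7.0 x 10^-6)^2 = 4.9 x 10^-11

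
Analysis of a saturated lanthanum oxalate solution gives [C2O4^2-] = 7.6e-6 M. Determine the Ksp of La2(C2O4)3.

La2(C2O4)3(s) <=> 2 La^3+ + 3 C2O4^2-
Stoichiometry gives [La^3+] = (2/3)[C2O4^2-] = 5.07 × 10^-6 M.
Ksp = [La^3+]^2[C2O4^2-]^3
Ksp = (5.07 × 10^-6)^2 × (7.6 × 10^-6)^3 = 1.1 × 10^-26

Ksp = 1.1e-26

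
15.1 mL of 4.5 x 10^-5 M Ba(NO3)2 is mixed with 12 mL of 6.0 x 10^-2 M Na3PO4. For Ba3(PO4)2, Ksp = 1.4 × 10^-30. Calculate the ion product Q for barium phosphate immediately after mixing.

Total volume = 15.1 + 12 = 27.1 mL.
[Ba^2+] = 4.5 x 10^-5 × (15.1/27.1) = 2.51 × 10^-5 M
[PO4^3-] = 6.0 × 10^-2 × (12/27.1) = 2.66 × 10^-2 M
Ba3(PO4)2(s) <=> 3 Ba^2+(aq) + 2 PO4^3-(aq), so Q = [Ba^2+]^3[PO4^3-]^2
Q = (2.51 × 10^-5)^3(2.66 × 10^-2)^2 = 1.1 × 10^-17
Q > Ksp, so Ba3(PO4)2 will precipitate.

1.1 × 10^-17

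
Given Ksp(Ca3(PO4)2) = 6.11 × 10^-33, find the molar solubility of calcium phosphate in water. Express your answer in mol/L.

s = 1.41e-7 M

Ca3(PO4)2(s) ⇌ 3 Ca^2+(aq) + 2 PO4^3-(aq)
Ksp = [Ca^2+]^3[PO4^3-]^2
With molar solubility s: [Ca^2+] = 3s, [PO4^3-] = 2s.
Substituting: Ksp = (3s)^3(2s)^2 = 108s^5
s^5 = 6.11 × 10^-33 / 108, so s = 1.41 × 10^-7 M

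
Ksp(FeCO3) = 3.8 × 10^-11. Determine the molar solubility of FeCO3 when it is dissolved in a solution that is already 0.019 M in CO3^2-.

FeCO3(s) ⇌ Fe^2+ + CO3^2-
Ksp = [Fe^2+][CO3^2-]
Let s be the molar solubility in this solution. [Fe^2+] = s, [CO3^2-] = 0.019 + s ≈ 0.019 (common-ion effect: CO3^2- is already 0.019 M).
Ksp ≈ s × 0.019
s = 2.0 x 10^-9 M
Check: s = 2.0 × 10^-9 ≪ 0.019, so the approximation is valid.

s = 2.0 × 10^-9 M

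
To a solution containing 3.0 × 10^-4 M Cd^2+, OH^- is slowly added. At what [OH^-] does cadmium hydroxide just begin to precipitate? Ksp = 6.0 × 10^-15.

Cd(OH)2(s) ⇌ Cd^2+(aq) + 2 OH^-(aq)
Ksp = [Cd^2+][OH^-]^2
Precipitation begins when Q = Ksp. With [Cd^2+] = 3.0 × 10^-4 M:
6.0 × 10^-15 = (3.0 × 10^-4) × [OH^-]^2
[OH^-] = (6.0 × 10^-15 / 3.0 × 10^-4)^(1/2) = 4.5 × 10^-6 M

[OH^-] = 4.5 × 10^-6 M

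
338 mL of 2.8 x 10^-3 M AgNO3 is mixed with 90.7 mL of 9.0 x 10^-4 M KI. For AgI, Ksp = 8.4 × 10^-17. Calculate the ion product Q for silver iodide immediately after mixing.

4.2 × 10^-7

Total volume = 338 + 90.7 = 428.7 mL.
[Ag^+] = 2.8 × 10^-3 × (338/428.7) = 2.21 x 10^-3 M
[I^-] = 9.0 × 10^-4 × (90.7/428.7) = 1.90 × 10^-4 M
AgI(s) ⇌ Ag^+ + I^-, so Q = [Ag^+][I^-]
Q = (2.21 × 10^-3)(1.90 × 10^-4) = 4.2 × 10^-7
Q > Ksp, so AgI will precipitate.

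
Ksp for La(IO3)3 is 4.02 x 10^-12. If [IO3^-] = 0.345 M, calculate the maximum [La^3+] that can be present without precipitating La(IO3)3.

[La^3+] = 9.79 × 10^-11 M

La(IO3)3(s) ⇌ La^3+(aq) + 3 IO3^-(aq)
Ksp = [La^3+][IO3^-]^3
Precipitation begins when Q = Ksp. With [IO3^-] = 0.345 M:
4.02 x 10^-12 = (0.345)^3 × [La^3+]
[La^3+] = (4.02 x 10^-12 / 4.106 x 10^-2) = 9.79 × 10^-11 M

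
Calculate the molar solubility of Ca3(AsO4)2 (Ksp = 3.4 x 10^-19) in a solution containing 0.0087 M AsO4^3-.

Ca3(AsO4)2(s) <=> 3 Ca^2+(aq) + 2 AsO4^3-(aq)
Ksp = [Ca^2+]^3[AsO4^3-]^2
Let s be the molar solubility in this solution. [Ca^2+] = 3s, [AsO4^3-] = 0.0087 + 2s ≈ 0.0087 (Ksp is small, so little additional dissolves).
Ksp ≈ (3s)^3 × (0.0087)^2
s = 5.5 × 10^-6 M
Check: 2s = 1.1 × 10^-5 ≪ 0.0087, so the approximation is valid.

s ≈ 5.5e-6 M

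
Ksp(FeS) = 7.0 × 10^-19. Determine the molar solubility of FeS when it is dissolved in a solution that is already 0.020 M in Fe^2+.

3.5 × 10^-17 M

FeS(s) ⇌ Fe^2+(aq) + S^2-(aq)
Ksp = [Fe^2+][S^2-]
Let s = moles of FeS that dissolve per litre. [Fe^2+] = 0.020 + s ≈ 0.020, [S^2-] = s (common-ion effect: Fe^2+ is already 0.020 M).
Ksp ≈ 0.020 × s
s = 3.5 × 10^-17 M
Check: s = 3.5 × 10^-17 ≪ 0.020, so the approximation is valid.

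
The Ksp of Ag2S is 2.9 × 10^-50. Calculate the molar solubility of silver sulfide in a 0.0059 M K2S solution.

s ≈ 1.1e-24 M

Ag2S(s) <=> 2 Ag^+ + S^2-
Ksp = [Ag^+]^2[S^2-]
Let s = moles of Ag2S that dissolve per litre. [Ag^+] = 2s, [S^2-] = 0.0059 + s ≈ 0.0059 (since S^2- from K2S dominates).
Ksp ≈ (2s)^2 × 0.0059
s = 1.1 x 10^-24 M
Check: s = 1.1 x 10^-24 ≪ 0.0059, so the approximation is valid.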